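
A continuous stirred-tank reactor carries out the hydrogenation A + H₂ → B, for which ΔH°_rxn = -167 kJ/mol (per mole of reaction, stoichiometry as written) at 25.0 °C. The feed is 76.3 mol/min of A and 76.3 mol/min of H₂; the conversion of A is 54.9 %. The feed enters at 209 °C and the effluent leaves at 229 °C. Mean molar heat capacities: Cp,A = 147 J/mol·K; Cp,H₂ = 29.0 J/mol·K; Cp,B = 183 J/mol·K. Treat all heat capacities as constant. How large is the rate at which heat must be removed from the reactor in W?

Q_out = 111000 W

Extent of reaction ξ = 0.549 × 76.3 = 41.889 mol/min
Reaction term: ξ·ΔH°_rxn = 41.889 × -167 = -6995.4 kJ/min
Sensible, feed 209→25 °C: -2470.9 kJ/min
Outlet flows (mol/min): A 34.411, H₂ 34.411, B 41.889
Sensible, products 25→229 °C: 2799.3 kJ/min
Q = ΔH = -6667 kJ/min = -111.12 kW
Heat removed = 111120 W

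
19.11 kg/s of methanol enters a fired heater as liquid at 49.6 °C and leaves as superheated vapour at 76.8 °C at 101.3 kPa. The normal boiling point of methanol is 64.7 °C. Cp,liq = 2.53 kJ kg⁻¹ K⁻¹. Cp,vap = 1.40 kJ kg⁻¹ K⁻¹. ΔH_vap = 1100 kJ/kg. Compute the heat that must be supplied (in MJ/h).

liquid 49.6→64.7 °C: 38.203 kJ/kg
vaporisation at 64.7 °C: 1100 kJ/kg
vapour 64.7→76.8 °C: 16.94 kJ/kg
Δh = 38.203 + 1100 + 16.94 = 1155.1 kJ/kg
Q = ṁ·Δh = 19.11 kg/s × 1155.1 kJ/kg = 22075 kJ/s
|Q| = 22075 kW = 79469 MJ/h

Q = 79500 MJ/h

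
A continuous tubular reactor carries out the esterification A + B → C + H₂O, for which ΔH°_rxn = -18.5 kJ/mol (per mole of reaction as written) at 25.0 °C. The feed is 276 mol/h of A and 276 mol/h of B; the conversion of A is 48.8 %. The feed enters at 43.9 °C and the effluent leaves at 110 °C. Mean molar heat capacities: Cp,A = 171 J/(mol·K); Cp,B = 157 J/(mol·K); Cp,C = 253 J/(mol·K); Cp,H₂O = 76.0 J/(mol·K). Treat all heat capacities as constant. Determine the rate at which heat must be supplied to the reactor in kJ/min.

Q_in = 58.4 kJ/min

Extent of reaction ξ = 0.488 × 276 = 134.69 mol/h
Reaction term: ξ·ΔH°_rxn = 134.69 × -18.5 = -2491.7 kJ/h
Sensible, feed 43.9→25 °C: -1711 kJ/h
Outlet flows (mol/h): A 141.31, B 141.31, C 134.69, H₂O 134.69
Sensible, products 25→110 °C: 7706.3 kJ/h
Q = ΔH = 3503.6 kJ/h = 0.97323 kW
Heat supplied = 58.394 kJ/min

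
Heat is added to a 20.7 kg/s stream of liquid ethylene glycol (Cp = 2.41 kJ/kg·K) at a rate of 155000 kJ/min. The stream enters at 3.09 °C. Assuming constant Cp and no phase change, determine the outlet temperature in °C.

Q = 155000 kJ/min = 2583.3 kJ/s
ΔT = Q/(ṁ·Cp) = 2583.3/(20.7×2.41) = 51.784 K
T_out = 3.09 + 51.784 = 54.874 °C

T_out = 54.9 °C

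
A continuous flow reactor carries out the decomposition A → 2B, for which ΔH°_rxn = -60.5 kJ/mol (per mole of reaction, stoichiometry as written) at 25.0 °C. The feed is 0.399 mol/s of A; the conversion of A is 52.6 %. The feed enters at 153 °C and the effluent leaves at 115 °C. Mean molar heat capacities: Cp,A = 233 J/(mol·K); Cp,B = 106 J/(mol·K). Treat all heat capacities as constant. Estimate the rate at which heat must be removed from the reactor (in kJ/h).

Q_out = 59900 kJ/h

Extent of reaction ξ = 0.526 × 0.399 = 0.20987 mol/s
Reaction term: ξ·ΔH°_rxn = 0.20987 × -60.5 = -12.697 kJ/s
Sensible, feed 153→25 °C: -11.9 kJ/s
Outlet flows (mol/s): A 0.18913, B 0.41975
Sensible, products 25→115 °C: 7.9704 kJ/s
Q = ΔH = -16.627 kJ/s = -16.627 kW
Heat removed = 59856 kJ/h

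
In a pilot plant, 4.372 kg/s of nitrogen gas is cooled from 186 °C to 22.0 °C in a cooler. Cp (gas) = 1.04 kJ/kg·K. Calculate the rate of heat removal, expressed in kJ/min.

Q = ṁ·Cp·ΔT = 4.372 × 1.04 × (22.0 − 186) = -745.69 kJ/s
Cooling duty = 44741 kJ/min

Q_c = 44700 kJ/min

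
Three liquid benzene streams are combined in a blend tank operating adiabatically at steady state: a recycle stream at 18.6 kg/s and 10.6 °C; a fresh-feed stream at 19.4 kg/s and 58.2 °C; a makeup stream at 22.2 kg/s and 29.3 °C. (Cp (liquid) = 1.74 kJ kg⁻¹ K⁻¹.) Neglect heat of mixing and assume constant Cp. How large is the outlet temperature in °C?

T_out = 32.8 °C

Energy balance with Q = 0: Σ ṁᵢCp,ᵢ(T_out − Tᵢ) = 0
Σ ṁᵢCp,ᵢTᵢ = 18.6×1.74×10.6 + 19.4×1.74×58.2 + 22.2×1.74×29.3 = 3439.5
Σ ṁᵢCp,ᵢ = 18.6×1.74 + 19.4×1.74 + 22.2×1.74 = 104.75
T_out = 3439.5 / 104.75 = 32.836 °C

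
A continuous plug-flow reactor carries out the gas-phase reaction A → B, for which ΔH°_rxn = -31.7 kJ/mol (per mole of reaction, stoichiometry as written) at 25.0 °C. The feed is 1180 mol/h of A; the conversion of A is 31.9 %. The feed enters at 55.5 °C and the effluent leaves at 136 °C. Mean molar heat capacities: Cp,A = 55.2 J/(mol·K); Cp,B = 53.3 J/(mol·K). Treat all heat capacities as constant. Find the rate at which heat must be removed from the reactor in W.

Q_out = 1880 W

Extent of reaction ξ = 0.319 × 1180 = 376.42 mol/h
Reaction term: ξ·ΔH°_rxn = 376.42 × -31.7 = -11933 kJ/h
Sensible, feed 55.5→25 °C: -1986.6 kJ/h
Outlet flows (mol/h): A 803.58, B 376.42
Sensible, products 25→136 °C: 7150.7 kJ/h
Q = ΔH = -6768.5 kJ/h = -1.8801 kW
Heat removed = 1880.1 W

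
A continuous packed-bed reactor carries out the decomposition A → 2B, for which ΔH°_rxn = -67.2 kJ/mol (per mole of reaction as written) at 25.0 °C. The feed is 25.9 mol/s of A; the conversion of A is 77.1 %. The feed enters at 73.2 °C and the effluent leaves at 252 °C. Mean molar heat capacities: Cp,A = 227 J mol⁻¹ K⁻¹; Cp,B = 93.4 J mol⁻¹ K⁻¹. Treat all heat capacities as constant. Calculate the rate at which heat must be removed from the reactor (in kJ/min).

Q_out = 28400 kJ/min

Extent of reaction ξ = 0.771 × 25.9 = 19.969 mol/s
Reaction term: ξ·ΔH°_rxn = 19.969 × -67.2 = -1341.9 kJ/s
Sensible, feed 73.2→25 °C: -283.38 kJ/s
Outlet flows (mol/s): A 5.9311, B 39.938
Sensible, products 25→252 °C: 1152.4 kJ/s
Q = ΔH = -472.92 kJ/s = -472.92 kW
Heat removed = 28375 kJ/min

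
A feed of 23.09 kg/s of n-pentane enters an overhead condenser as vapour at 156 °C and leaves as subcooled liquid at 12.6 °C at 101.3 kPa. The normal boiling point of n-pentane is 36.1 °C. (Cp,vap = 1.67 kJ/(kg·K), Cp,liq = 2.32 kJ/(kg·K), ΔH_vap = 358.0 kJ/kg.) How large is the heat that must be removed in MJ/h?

Q_c = 50900 MJ/h

vapour 156→36.1 °C: -200.23 kJ/kg
condensation at 36.1 °C: -358 kJ/kg
liquid 36.1→12.6 °C: -54.52 kJ/kg
Δh = -200.23 + -358 + -54.52 = -612.75 kJ/kg
Q = ṁ·Δh = 23.09 kg/s × -612.75 kJ/kg = -14148 kJ/s
|Q| = 14148 kW = 50934 MJ/h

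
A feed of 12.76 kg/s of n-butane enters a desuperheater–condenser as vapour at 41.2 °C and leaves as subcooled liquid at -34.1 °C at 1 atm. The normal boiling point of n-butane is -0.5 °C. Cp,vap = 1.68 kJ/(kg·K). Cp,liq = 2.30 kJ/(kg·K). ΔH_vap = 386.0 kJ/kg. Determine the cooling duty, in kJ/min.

Q_c = 408000 kJ/min

vapour 41.2→-0.5 °C: -70.056 kJ/kg
condensation at -0.5 °C: -386 kJ/kg
liquid -0.5→-34.1 °C: -77.28 kJ/kg
Δh = -70.056 + -386 + -77.28 = -533.34 kJ/kg
Q = ṁ·Δh = 12.76 kg/s × -533.34 kJ/kg = -6805.4 kJ/s
|Q| = 6805.4 kW = 408320 kJ/min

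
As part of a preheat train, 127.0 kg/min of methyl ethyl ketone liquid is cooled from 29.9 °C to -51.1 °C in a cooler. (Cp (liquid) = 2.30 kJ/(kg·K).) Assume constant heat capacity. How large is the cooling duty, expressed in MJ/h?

Q_c = 1420 MJ/h

Q = ṁ·Cp·ΔT = 127.0 × 2.30 × (-51.1 − 29.9) = -23660 kJ/min
Converting: 23660 / 60 s = 394.33 kW
Cooling duty = 1419.6 MJ/h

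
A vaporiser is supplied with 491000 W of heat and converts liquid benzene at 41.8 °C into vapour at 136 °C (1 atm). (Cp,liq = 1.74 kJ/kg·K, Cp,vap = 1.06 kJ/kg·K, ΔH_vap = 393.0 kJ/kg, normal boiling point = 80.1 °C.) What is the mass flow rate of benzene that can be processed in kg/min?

Δh = 1.74×(80.1−41.8) + 393.0 + 1.06×(136−80.1) = 518.9 kJ/kg
Q = 491000 W = 491 kJ/s = 29460 kJ/min
ṁ = Q/Δh = 29460 / 518.9 = 56.774 kg/min

ṁ = 56.8 kg/min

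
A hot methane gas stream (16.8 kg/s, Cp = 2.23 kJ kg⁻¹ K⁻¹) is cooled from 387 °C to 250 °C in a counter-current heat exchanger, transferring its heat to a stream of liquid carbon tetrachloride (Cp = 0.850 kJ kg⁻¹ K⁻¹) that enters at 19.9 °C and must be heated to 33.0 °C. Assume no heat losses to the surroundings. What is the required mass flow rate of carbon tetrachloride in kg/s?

ṁ_c = 461 kg/s

Heat released by hot stream: Q = 16.8 × 2.23 × (387 − 250) = 5132.6 kJ/s
Energy balance on cold side (adiabatic exchanger): Q = ṁ_c·Cp_c·(T_c,out − T_c,in)
ṁ_c = 5132.6 / [0.850 × (33.0 − 19.9)] = 460.94 kg/s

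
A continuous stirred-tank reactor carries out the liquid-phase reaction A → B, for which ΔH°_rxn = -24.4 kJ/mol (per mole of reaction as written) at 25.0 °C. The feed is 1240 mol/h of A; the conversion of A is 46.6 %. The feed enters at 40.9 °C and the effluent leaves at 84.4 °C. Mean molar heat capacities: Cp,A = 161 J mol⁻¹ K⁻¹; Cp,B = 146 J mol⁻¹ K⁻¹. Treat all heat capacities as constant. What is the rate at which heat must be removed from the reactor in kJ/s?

Q_out = 1.65 kJ/s

Extent of reaction ξ = 0.466 × 1240 = 577.84 mol/h
Reaction term: ξ·ΔH°_rxn = 577.84 × -24.4 = -14099 kJ/h
Sensible, feed 40.9→25 °C: -3174.3 kJ/h
Outlet flows (mol/h): A 662.16, B 577.84
Sensible, products 25→84.4 °C: 11344 kJ/h
Q = ΔH = -5929.8 kJ/h = -1.6472 kW
Heat removed = 1.6472 kJ/s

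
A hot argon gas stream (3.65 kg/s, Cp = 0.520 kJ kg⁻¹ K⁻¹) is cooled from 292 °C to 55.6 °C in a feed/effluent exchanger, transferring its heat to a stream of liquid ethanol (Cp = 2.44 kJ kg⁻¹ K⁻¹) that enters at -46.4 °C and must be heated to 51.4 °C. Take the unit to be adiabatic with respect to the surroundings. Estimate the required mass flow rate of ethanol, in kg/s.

Heat released by hot stream: Q = 3.65 × 0.520 × (292 − 55.6) = 448.69 kJ/s
Energy balance on cold side (adiabatic exchanger): Q = ṁ_c·Cp_c·(T_c,out − T_c,in)
ṁ_c = 448.69 / [2.44 × (51.4 − -46.4)] = 1.8802 kg/s

ṁ_c = 1.88 kg/s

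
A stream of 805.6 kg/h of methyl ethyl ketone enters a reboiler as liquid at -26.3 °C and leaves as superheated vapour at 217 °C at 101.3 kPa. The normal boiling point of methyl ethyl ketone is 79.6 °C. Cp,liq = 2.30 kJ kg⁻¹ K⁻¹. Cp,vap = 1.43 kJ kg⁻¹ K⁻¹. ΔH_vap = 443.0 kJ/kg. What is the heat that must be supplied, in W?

liquid -26.3→79.6 °C: 243.57 kJ/kg
vaporisation at 79.6 °C: 443 kJ/kg
vapour 79.6→217 °C: 196.48 kJ/kg
Δh = 243.57 + 443 + 196.48 = 883.05 kJ/kg
Q = ṁ·Δh = 805.6 kg/h × 883.05 kJ/kg = 711390 kJ/h
|Q| = 197.61 kW = 197610 W

Q = 198000 W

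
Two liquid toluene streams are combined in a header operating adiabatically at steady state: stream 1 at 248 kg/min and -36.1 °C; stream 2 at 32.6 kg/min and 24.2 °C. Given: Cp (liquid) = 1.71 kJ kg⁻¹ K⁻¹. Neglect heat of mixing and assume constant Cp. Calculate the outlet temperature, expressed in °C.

T_out = -29.1 °C

Adiabatic, steady state ⇒ Σ ṁᵢCp,ᵢ(T_out − Tᵢ) = 0
Σ ṁᵢCp,ᵢTᵢ = 248×1.71×-36.1 + 32.6×1.71×24.2 = -13960
Σ ṁᵢCp,ᵢ = 248×1.71 + 32.6×1.71 = 479.83
T_out = -13960 / 479.83 = -29.094 °C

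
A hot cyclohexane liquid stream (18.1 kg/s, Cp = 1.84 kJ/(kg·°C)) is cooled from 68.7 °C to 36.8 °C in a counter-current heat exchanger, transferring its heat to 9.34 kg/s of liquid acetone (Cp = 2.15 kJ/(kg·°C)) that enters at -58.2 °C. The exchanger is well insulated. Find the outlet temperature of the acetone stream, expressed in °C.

Heat released by hot stream: Q = 18.1 × 1.84 × (68.7 − 36.8) = 1062.4 kJ/s
Energy balance on cold side (adiabatic exchanger): Q = ṁ_c·Cp_c·(T_c,out − T_c,in)
T_c,out = -58.2 + 1062.4/(9.34 × 2.15) = -5.2944 °C

T_c,out = -5.29 °C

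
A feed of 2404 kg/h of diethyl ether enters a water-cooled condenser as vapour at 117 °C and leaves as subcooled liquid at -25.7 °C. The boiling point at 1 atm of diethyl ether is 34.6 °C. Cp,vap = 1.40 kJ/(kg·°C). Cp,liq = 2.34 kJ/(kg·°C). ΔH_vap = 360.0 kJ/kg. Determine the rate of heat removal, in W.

vapour 117→34.6 °C: -115.36 kJ/kg
condensation at 34.6 °C: -360 kJ/kg
liquid 34.6→-25.7 °C: -141.1 kJ/kg
Δh = -115.36 + -360 + -141.1 = -616.46 kJ/kg
Q = ṁ·Δh = 2404 kg/h × -616.46 kJ/kg = -1.482e+06 kJ/h
|Q| = 411.66 kW = 411660 W

Q_c = 412000 W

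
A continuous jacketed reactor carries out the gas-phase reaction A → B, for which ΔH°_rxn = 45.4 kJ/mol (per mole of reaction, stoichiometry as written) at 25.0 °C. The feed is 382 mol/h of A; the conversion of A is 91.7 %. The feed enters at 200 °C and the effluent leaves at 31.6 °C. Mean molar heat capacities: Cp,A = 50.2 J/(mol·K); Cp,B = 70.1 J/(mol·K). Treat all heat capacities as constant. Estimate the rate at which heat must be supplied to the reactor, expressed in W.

Q_in = 3530 W

Extent of reaction ξ = 0.917 × 382 = 350.29 mol/h
Reaction term: ξ·ΔH°_rxn = 350.29 × 45.4 = 15903 kJ/h
Sensible, feed 200→25 °C: -3355.9 kJ/h
Outlet flows (mol/h): A 31.706, B 350.29
Sensible, products 25→31.6 °C: 172.57 kJ/h
Q = ΔH = 12720 kJ/h = 3.5333 kW
Heat supplied = 3533.3 W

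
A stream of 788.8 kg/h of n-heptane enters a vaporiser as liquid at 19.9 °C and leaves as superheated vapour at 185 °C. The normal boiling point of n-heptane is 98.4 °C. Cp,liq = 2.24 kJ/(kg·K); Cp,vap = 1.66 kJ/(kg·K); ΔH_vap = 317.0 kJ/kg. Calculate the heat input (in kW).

Q = 139 kW

liquid 19.9→98.4 °C: 175.84 kJ/kg
vaporisation at 98.4 °C: 317 kJ/kg
vapour 98.4→185 °C: 143.76 kJ/kg
Δh = 175.84 + 317 + 143.76 = 636.6 kJ/kg
Q = ṁ·Δh = 788.8 kg/h × 636.6 kJ/kg = 502150 kJ/h
|Q| = 139.49 kW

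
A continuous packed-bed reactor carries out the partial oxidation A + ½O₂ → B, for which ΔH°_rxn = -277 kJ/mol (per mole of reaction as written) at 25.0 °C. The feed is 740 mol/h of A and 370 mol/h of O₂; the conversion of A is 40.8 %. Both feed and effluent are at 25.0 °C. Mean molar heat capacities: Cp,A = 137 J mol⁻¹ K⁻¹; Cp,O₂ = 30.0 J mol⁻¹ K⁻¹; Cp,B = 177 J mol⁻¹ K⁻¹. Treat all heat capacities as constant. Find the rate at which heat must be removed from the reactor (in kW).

Q_out = 23.2 kW

Extent of reaction ξ = 0.408 × 740 = 301.92 mol/h
Reaction term: ξ·ΔH°_rxn = 301.92 × -277 = -83632 kJ/h
Q = ΔH = -83632 kJ/h = -23.231 kW
Heat removed = 23.231 kW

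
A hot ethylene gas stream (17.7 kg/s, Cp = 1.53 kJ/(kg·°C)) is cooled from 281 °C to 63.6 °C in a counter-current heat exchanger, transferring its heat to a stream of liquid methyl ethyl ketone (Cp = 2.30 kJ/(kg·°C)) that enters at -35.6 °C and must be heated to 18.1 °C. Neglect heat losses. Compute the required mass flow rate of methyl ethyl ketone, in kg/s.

Heat released by hot stream: Q = 17.7 × 1.53 × (281 − 63.6) = 5887.4 kJ/s
Energy balance on cold side (adiabatic exchanger): Q = ṁ_c·Cp_c·(T_c,out − T_c,in)
ṁ_c = 5887.4 / [2.30 × (18.1 − -35.6)] = 47.667 kg/s

ṁ_c = 47.7 kg/s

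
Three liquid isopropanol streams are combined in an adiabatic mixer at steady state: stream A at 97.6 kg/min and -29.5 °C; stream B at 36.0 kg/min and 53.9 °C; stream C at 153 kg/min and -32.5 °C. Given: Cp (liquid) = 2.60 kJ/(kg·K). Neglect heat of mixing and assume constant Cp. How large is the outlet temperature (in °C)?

T_out = -20.6 °C

Energy balance with Q = 0: Σ ṁᵢCp,ᵢ(T_out − Tᵢ) = 0
T_out = Σ ṁᵢCp,ᵢTᵢ / Σ ṁᵢCp,ᵢ
      = -15369 / 745.16 = -20.626 °C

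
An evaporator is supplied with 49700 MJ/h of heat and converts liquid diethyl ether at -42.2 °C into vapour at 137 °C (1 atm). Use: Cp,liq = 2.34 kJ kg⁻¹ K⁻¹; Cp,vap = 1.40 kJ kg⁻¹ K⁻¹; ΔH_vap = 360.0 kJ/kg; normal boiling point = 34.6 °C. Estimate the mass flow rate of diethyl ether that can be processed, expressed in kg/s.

Δh = 2.34×(34.6−-42.2) + 360.0 + 1.40×(137−34.6) = 683.07 kJ/kg
Q = 49700 MJ/h = 13806 kJ/s = 13806 kJ/s
ṁ = Q/Δh = 13806 / 683.07 = 20.211 kg/s

ṁ = 20.2 kg/s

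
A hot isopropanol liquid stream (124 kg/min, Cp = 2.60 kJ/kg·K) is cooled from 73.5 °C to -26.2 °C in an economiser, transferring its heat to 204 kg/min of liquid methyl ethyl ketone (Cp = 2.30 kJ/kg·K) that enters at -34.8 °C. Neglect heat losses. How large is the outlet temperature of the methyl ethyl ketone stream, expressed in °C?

T_c,out = 33.7 °C

Heat released by hot stream: Q = 124 × 2.60 × (73.5 − -26.2) = 32143 kJ/min
Energy balance on cold side (adiabatic exchanger): Q = ṁ_c·Cp_c·(T_c,out − T_c,in)
T_c,out = -34.8 + 32143/(204 × 2.30) = 33.707 °C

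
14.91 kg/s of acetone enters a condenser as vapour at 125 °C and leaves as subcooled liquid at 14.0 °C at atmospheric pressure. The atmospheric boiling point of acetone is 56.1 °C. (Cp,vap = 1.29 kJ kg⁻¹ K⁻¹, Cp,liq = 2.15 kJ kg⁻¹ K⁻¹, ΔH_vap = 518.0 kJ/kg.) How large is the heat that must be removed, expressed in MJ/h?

vapour 125→56.1 °C: -88.881 kJ/kg
condensation at 56.1 °C: -518 kJ/kg
liquid 56.1→14.0 °C: -90.515 kJ/kg
Δh = -88.881 + -518 + -90.515 = -697.4 kJ/kg
Q = ṁ·Δh = 14.91 kg/s × -697.4 kJ/kg = -10398 kJ/s
|Q| = 10398 kW = 37433 MJ/h

Q_c = 37400 MJ/h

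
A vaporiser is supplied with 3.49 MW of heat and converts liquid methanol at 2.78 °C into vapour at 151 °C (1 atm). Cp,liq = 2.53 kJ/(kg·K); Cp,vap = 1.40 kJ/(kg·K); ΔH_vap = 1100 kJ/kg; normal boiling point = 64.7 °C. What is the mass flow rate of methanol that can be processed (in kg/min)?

Δh = 2.53×(64.7−2.78) + 1100 + 1.40×(151−64.7) = 1377.5 kJ/kg
Q = 3.49 MW = 3490 kJ/s = 209400 kJ/min
ṁ = Q/Δh = 209400 / 1377.5 = 152.02 kg/min

ṁ = 152 kg/min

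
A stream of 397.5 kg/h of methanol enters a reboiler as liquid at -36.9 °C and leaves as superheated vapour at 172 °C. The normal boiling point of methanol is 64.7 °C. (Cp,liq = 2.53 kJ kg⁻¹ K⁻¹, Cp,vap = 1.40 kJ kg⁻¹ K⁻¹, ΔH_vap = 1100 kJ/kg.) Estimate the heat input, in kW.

liquid -36.9→64.7 °C: 257.05 kJ/kg
vaporisation at 64.7 °C: 1100 kJ/kg
vapour 64.7→172 °C: 150.22 kJ/kg
Δh = 257.05 + 1100 + 150.22 = 1507.3 kJ/kg
Q = ṁ·Δh = 397.5 kg/h × 1507.3 kJ/kg = 599140 kJ/h
|Q| = 166.43 kW

Q = 166 kW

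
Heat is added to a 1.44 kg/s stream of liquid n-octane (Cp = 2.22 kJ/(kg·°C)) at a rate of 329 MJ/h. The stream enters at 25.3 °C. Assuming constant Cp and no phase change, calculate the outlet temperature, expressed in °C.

T_out = 53.9 °C

Q = 329 MJ/h = 91.389 kJ/s
ΔT = Q/(ṁ·Cp) = 91.389/(1.44×2.22) = 28.588 K
T_out = 25.3 + 28.588 = 53.888 °C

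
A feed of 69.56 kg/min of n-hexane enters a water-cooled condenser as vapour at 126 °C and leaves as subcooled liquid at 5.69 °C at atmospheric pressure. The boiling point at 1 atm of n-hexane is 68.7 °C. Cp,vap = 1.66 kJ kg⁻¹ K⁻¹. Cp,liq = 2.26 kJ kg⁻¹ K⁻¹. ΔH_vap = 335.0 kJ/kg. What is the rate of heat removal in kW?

vapour 126→68.7 °C: -95.118 kJ/kg
condensation at 68.7 °C: -335 kJ/kg
liquid 68.7→5.69 °C: -142.4 kJ/kg
Δh = -95.118 + -335 + -142.4 = -572.52 kJ/kg
Q = ṁ·Δh = 69.56 kg/min × -572.52 kJ/kg = -39825 kJ/min
|Q| = 663.74 kW

Q_c = 664 kW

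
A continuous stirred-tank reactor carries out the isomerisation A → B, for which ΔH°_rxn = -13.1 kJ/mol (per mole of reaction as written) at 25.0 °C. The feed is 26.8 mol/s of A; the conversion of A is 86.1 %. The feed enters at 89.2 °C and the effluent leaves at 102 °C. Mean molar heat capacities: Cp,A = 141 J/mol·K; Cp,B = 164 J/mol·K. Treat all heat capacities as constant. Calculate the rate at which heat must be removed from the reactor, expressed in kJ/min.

Extent of reaction ξ = 0.861 × 26.8 = 23.075 mol/s
Reaction term: ξ·ΔH°_rxn = 23.075 × -13.1 = -302.28 kJ/s
Sensible, feed 89.2→25 °C: -242.6 kJ/s
Outlet flows (mol/s): A 3.7252, B 23.075
Sensible, products 25→102 °C: 331.83 kJ/s
Q = ΔH = -213.05 kJ/s = -213.05 kW
Heat removed = 12783 kJ/min

Q_out = 12800 kJ/min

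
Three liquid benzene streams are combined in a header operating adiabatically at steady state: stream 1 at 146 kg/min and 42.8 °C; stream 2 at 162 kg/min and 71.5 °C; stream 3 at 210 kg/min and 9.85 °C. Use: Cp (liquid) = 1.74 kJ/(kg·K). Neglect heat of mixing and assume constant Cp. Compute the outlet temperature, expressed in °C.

T_out = 38.4 °C

Energy balance with Q = 0: Σ ṁᵢCp,ᵢ(T_out − Tᵢ) = 0
T_out = Σ ṁᵢCp,ᵢTᵢ / Σ ṁᵢCp,ᵢ
      = 34627 / 901.32 = 38.418 °C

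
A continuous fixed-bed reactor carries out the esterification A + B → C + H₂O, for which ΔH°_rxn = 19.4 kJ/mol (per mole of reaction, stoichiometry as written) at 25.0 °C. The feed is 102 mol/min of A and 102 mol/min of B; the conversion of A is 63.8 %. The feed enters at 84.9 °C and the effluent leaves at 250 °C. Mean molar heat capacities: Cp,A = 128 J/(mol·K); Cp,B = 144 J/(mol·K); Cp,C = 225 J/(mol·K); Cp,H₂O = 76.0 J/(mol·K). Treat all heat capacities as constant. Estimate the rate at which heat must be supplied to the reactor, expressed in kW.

Q_in = 104 kW

Extent of reaction ξ = 0.638 × 102 = 65.076 mol/min
Reaction term: ξ·ΔH°_rxn = 65.076 × 19.4 = 1262.5 kJ/min
Sensible, feed 84.9→25 °C: -1661.9 kJ/min
Outlet flows (mol/min): A 36.924, B 36.924, C 65.076, H₂O 65.076
Sensible, products 25→250 °C: 6667 kJ/min
Q = ΔH = 6267.6 kJ/min = 104.46 kW
Heat supplied = 104.46 kW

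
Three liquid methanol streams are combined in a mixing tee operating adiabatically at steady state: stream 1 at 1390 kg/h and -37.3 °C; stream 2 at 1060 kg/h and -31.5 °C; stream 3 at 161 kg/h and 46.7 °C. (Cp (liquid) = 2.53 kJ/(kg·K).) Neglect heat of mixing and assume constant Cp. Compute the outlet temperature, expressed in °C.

Energy balance with Q = 0: Σ ṁᵢCp,ᵢ(T_out − Tᵢ) = 0
T_out = Σ ṁᵢCp,ᵢTᵢ / Σ ṁᵢCp,ᵢ
      = -196630 / 6605.8 = -29.766 °C

T_out = -29.8 °C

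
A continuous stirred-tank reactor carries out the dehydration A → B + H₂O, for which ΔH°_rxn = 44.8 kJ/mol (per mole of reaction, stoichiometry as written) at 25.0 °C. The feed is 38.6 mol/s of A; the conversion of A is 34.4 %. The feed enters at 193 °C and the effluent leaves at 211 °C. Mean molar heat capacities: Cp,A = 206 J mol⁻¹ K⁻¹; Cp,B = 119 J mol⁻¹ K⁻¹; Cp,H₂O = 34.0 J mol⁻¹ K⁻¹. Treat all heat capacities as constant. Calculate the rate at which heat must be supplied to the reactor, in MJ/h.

Extent of reaction ξ = 0.344 × 38.6 = 13.278 mol/s
Reaction term: ξ·ΔH°_rxn = 13.278 × 44.8 = 594.87 kJ/s
Sensible, feed 193→25 °C: -1335.9 kJ/s
Outlet flows (mol/s): A 25.322, B 13.278, H₂O 13.278
Sensible, products 25→211 °C: 1348.1 kJ/s
Q = ΔH = 607.1 kJ/s = 607.1 kW
Heat supplied = 2185.6 MJ/h

Q_in = 2190 MJ/h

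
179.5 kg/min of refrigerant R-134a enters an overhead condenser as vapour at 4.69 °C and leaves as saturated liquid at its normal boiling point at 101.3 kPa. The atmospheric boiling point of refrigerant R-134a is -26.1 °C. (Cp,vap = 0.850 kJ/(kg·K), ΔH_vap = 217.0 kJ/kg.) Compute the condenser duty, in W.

Q_c = 727000 W

vapour 4.69→-26.1 °C: -26.172 kJ/kg
condensation at -26.1 °C: -217 kJ/kg
Δh = -26.172 + -217 = -243.17 kJ/kg
Q = ṁ·Δh = 179.5 kg/min × -243.17 kJ/kg = -43649 kJ/min
|Q| = 727.49 kW = 727490 W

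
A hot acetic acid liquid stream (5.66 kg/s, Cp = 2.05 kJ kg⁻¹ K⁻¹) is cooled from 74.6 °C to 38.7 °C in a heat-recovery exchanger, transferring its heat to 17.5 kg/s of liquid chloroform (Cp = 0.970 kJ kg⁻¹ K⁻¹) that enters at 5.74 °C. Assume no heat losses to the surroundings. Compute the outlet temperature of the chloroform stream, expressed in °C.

Heat released by hot stream: Q = 5.66 × 2.05 × (74.6 − 38.7) = 416.55 kJ/s
Energy balance on cold side (adiabatic exchanger): Q = ṁ_c·Cp_c·(T_c,out − T_c,in)
T_c,out = 5.74 + 416.55/(17.5 × 0.970) = 30.279 °C

T_c,out = 30.3 °C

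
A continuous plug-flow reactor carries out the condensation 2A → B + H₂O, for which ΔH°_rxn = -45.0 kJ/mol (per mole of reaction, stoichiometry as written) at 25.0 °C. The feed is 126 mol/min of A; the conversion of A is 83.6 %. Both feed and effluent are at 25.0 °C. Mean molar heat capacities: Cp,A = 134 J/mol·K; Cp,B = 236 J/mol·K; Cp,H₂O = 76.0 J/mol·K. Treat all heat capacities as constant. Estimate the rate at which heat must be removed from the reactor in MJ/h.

Extent of reaction ξ = 0.836 × 126 / 2 = 52.668 mol/min
Reaction term: ξ·ΔH°_rxn = 52.668 × -45.0 = -2370.1 kJ/min
Q = ΔH = -2370.1 kJ/min = -39.501 kW
Heat removed = 142.2 MJ/h

Q_out = 142 MJ/h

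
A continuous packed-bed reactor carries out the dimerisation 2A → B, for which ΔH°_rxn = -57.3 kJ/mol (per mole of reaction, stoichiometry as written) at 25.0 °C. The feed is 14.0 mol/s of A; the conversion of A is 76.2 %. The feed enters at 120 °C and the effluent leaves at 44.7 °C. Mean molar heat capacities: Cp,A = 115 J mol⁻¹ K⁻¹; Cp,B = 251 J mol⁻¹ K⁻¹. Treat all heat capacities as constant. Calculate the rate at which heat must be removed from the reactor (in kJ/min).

Q_out = 25500 kJ/min

Extent of reaction ξ = 0.762 × 14.0 / 2 = 5.334 mol/s
Reaction term: ξ·ΔH°_rxn = 5.334 × -57.3 = -305.64 kJ/s
Sensible, feed 120→25 °C: -152.95 kJ/s
Outlet flows (mol/s): A 3.332, B 5.334
Sensible, products 25→44.7 °C: 33.924 kJ/s
Q = ΔH = -424.66 kJ/s = -424.66 kW
Heat removed = 25480 kJ/min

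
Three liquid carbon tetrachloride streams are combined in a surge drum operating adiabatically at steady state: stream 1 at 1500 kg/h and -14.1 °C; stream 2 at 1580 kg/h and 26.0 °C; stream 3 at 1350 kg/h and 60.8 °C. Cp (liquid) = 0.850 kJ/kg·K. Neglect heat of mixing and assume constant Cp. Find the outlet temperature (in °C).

No heat crosses the boundary, so H_out = H_in.
T_out = Σ ṁᵢCp,ᵢTᵢ / Σ ṁᵢCp,ᵢ
      = 86708 / 3765.5 = 23.027 °C

T_out = 23.0 °C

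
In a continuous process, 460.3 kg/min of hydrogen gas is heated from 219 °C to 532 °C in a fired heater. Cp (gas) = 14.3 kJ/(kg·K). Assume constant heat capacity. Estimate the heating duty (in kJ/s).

Q = ṁ·Cp·ΔT = 460.3 × 14.3 × (532 − 219) = 2.0603e+06 kJ/min
Converting: 2.0603e+06 / 60 s = 34338 kW

Q = 34300 kJ/s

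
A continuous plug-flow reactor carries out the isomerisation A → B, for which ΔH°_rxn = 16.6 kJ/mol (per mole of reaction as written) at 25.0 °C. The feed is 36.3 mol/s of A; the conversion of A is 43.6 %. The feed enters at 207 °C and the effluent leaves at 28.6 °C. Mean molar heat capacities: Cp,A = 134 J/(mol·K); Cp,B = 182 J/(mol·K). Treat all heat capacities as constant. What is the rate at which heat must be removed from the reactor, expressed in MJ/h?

Q_out = 2170 MJ/h

Extent of reaction ξ = 0.436 × 36.3 = 15.827 mol/s
Reaction term: ξ·ΔH°_rxn = 15.827 × 16.6 = 262.72 kJ/s
Sensible, feed 207→25 °C: -885.28 kJ/s
Outlet flows (mol/s): A 20.473, B 15.827
Sensible, products 25→28.6 °C: 20.246 kJ/s
Q = ΔH = -602.31 kJ/s = -602.31 kW
Heat removed = 2168.3 MJ/h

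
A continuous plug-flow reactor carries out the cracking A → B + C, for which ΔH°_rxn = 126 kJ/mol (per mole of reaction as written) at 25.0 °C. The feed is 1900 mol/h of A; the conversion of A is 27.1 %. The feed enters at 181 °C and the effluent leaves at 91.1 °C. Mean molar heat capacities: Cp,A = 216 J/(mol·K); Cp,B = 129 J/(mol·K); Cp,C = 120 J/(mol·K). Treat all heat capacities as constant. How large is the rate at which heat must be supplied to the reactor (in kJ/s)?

Extent of reaction ξ = 0.271 × 1900 = 514.9 mol/h
Reaction term: ξ·ΔH°_rxn = 514.9 × 126 = 64877 kJ/h
Sensible, feed 181→25 °C: -64022 kJ/h
Outlet flows (mol/h): A 1385.1, B 514.9, C 514.9
Sensible, products 25→91.1 °C: 28251 kJ/h
Q = ΔH = 29106 kJ/h = 8.0849 kW
Heat supplied = 8.0849 kJ/s

Q_in = 8.08 kJ/s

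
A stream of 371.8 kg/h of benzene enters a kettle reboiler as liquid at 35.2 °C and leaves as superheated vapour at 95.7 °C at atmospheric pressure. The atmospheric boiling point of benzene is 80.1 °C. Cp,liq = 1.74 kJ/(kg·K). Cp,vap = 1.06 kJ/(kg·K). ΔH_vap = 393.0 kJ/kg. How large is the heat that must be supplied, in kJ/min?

liquid 35.2→80.1 °C: 78.126 kJ/kg
vaporisation at 80.1 °C: 393 kJ/kg
vapour 80.1→95.7 °C: 16.536 kJ/kg
Δh = 78.126 + 393 + 16.536 = 487.66 kJ/kg
Q = ṁ·Δh = 371.8 kg/h × 487.66 kJ/kg = 181310 kJ/h
|Q| = 50.365 kW = 3021.9 kJ/min

Q = 3020 kJ/min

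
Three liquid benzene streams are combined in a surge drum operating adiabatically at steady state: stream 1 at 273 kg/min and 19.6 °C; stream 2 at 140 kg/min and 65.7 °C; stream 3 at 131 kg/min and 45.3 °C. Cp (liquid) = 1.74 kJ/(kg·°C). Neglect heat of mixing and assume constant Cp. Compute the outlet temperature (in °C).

T_out = 37.7 °C

Energy balance with Q = 0: Σ ṁᵢCp,ᵢ(T_out − Tᵢ) = 0
Σ ṁᵢCp,ᵢTᵢ = 273×1.74×19.6 + 140×1.74×65.7 + 131×1.74×45.3 = 35641
Σ ṁᵢCp,ᵢ = 273×1.74 + 140×1.74 + 131×1.74 = 946.56
T_out = 35641 / 946.56 = 37.653 °C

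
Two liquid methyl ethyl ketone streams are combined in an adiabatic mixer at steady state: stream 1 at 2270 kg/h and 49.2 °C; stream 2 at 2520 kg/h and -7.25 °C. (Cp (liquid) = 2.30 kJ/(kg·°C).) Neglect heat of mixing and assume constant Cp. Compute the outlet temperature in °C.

Energy balance with Q = 0: Σ ṁᵢCp,ᵢ(T_out − Tᵢ) = 0
Σ ṁᵢCp,ᵢTᵢ = 2270×2.30×49.2 + 2520×2.30×-7.25 = 214850
Σ ṁᵢCp,ᵢ = 2270×2.30 + 2520×2.30 = 11017
T_out = 214850 / 11017 = 19.502 °C

T_out = 19.5 °C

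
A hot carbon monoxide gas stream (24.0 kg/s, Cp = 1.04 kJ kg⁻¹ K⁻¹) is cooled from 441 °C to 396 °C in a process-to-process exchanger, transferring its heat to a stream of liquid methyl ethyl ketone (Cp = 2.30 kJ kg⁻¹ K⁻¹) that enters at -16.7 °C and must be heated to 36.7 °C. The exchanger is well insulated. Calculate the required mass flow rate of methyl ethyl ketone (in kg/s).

ṁ_c = 9.15 kg/s

Heat released by hot stream: Q = 24.0 × 1.04 × (441 − 396) = 1123.2 kJ/s
Energy balance on cold side (adiabatic exchanger): Q = ṁ_c·Cp_c·(T_c,out − T_c,in)
ṁ_c = 1123.2 / [2.30 × (36.7 − -16.7)] = 9.1451 kg/s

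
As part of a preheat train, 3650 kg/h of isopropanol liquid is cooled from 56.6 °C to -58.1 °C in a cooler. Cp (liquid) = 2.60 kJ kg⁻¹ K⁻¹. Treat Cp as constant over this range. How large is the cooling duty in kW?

Q = ṁ·Cp·ΔT = 3650 × 2.60 × (-58.1 − 56.6) = -1.0885e+06 kJ/h
Converting: 1.0885e+06 / 3600 s = 302.36 kW

Q_c = 302 kW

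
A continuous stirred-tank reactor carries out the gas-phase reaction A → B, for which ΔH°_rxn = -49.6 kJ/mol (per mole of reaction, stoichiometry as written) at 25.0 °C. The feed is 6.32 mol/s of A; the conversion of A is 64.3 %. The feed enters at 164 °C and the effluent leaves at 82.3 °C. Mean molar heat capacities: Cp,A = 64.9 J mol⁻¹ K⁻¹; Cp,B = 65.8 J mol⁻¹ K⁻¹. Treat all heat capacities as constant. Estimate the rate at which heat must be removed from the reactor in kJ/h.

Q_out = 846000 kJ/h

Extent of reaction ξ = 0.643 × 6.32 = 4.0638 mol/s
Reaction term: ξ·ΔH°_rxn = 4.0638 × -49.6 = -201.56 kJ/s
Sensible, feed 164→25 °C: -57.013 kJ/s
Outlet flows (mol/s): A 2.2562, B 4.0638
Sensible, products 25→82.3 °C: 23.712 kJ/s
Q = ΔH = -234.86 kJ/s = -234.86 kW
Heat removed = 845510 kJ/h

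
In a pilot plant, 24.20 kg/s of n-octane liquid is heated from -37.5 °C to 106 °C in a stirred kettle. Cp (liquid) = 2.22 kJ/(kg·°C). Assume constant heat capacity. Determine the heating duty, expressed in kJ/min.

Q = ṁ·Cp·ΔT = 24.20 × 2.22 × (106 − -37.5) = 7709.4 kJ/s
Heating duty = 462560 kJ/min

Q = 463000 kJ/min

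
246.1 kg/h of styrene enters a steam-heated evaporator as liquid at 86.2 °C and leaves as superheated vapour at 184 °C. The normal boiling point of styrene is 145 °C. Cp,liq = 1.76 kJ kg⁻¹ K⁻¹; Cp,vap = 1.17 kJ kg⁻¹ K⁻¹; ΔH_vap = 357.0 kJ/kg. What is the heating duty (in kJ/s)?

Q = 34.6 kJ/s

liquid 86.2→145 °C: 103.49 kJ/kg
vaporisation at 145 °C: 357 kJ/kg
vapour 145→184 °C: 45.63 kJ/kg
Δh = 103.49 + 357 + 45.63 = 506.12 kJ/kg
Q = ṁ·Δh = 246.1 kg/h × 506.12 kJ/kg = 124560 kJ/h
|Q| = 34.599 kW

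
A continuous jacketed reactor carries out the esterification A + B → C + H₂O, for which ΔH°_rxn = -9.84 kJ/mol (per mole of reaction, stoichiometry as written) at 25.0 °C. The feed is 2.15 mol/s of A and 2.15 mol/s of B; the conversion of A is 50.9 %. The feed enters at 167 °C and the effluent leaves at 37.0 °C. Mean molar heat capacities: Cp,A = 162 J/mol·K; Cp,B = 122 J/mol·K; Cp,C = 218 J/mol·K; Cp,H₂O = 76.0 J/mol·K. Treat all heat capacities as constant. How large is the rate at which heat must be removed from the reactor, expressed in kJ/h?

Extent of reaction ξ = 0.509 × 2.15 = 1.0943 mol/s
Reaction term: ξ·ΔH°_rxn = 1.0943 × -9.84 = -10.768 kJ/s
Sensible, feed 167→25 °C: -86.705 kJ/s
Outlet flows (mol/s): A 1.0556, B 1.0556, C 1.0943, H₂O 1.0943
Sensible, products 25→37.0 °C: 7.4585 kJ/s
Q = ΔH = -90.015 kJ/s = -90.015 kW
Heat removed = 324050 kJ/h

Q_out = 324000 kJ/h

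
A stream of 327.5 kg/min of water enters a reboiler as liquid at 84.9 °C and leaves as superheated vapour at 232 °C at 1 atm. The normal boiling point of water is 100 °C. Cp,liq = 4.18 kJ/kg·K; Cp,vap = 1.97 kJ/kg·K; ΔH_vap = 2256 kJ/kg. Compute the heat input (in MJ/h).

liquid 84.9→100 °C: 63.118 kJ/kg
vaporisation at 100 °C: 2256 kJ/kg
vapour 100→232 °C: 260.04 kJ/kg
Δh = 63.118 + 2256 + 260.04 = 2579.2 kJ/kg
Q = ṁ·Δh = 327.5 kg/min × 2579.2 kJ/kg = 844670 kJ/min
|Q| = 14078 kW = 50680 MJ/h

Q = 50700 MJ/h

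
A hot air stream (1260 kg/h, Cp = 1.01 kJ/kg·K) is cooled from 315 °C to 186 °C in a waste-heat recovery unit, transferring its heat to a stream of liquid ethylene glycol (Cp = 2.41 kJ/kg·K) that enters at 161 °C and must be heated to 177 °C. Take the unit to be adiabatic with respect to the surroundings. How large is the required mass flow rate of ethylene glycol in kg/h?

Heat released by hot stream: Q = 1260 × 1.01 × (315 − 186) = 164170 kJ/h
Energy balance on cold side (adiabatic exchanger): Q = ṁ_c·Cp_c·(T_c,out − T_c,in)
ṁ_c = 164170 / [2.41 × (177 − 161)] = 4257.4 kg/h

ṁ_c = 4260 kg/h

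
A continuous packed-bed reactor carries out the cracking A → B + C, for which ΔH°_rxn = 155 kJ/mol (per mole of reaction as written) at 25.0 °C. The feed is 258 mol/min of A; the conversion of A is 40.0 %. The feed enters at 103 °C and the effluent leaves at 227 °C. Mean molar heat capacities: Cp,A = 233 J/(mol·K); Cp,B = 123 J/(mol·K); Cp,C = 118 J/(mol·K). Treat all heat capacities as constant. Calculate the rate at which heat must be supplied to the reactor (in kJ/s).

Q_in = 394 kJ/s

Extent of reaction ξ = 0.400 × 258 = 103.2 mol/min
Reaction term: ξ·ΔH°_rxn = 103.2 × 155 = 15996 kJ/min
Sensible, feed 103→25 °C: -4688.9 kJ/min
Outlet flows (mol/min): A 154.8, B 103.2, C 103.2
Sensible, products 25→227 °C: 12310 kJ/min
Q = ΔH = 23617 kJ/min = 393.62 kW
Heat supplied = 393.62 kJ/s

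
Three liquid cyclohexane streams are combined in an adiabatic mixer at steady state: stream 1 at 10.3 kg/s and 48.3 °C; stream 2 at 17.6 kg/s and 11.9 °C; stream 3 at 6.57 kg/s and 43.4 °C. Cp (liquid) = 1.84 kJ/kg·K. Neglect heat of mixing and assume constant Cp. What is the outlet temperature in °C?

T_out = 28.8 °C

Adiabatic, steady state ⇒ Σ ṁᵢCp,ᵢ(T_out − Tᵢ) = 0
T_out = Σ ṁᵢCp,ᵢTᵢ / Σ ṁᵢCp,ᵢ
      = 1825.4 / 63.425 = 28.781 °C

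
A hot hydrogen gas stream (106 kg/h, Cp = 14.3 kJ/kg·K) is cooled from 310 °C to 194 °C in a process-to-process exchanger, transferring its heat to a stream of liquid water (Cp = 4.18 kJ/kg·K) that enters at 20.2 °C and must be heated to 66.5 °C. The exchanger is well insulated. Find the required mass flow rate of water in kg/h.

ṁ_c = 909 kg/h

Heat released by hot stream: Q = 106 × 14.3 × (310 − 194) = 175830 kJ/h
Energy balance on cold side (adiabatic exchanger): Q = ṁ_c·Cp_c·(T_c,out − T_c,in)
ṁ_c = 175830 / [4.18 × (66.5 − 20.2)] = 908.54 kg/h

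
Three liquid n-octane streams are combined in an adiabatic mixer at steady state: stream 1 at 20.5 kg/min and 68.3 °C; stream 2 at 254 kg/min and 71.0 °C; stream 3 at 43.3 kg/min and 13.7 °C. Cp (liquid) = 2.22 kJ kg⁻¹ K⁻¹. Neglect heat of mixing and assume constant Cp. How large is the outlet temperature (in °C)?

No heat crosses the boundary, so H_out = H_in.
T_out = Σ ṁᵢCp,ᵢTᵢ / Σ ṁᵢCp,ᵢ
      = 44461 / 705.52 = 63.019 °C

T_out = 63.0 °C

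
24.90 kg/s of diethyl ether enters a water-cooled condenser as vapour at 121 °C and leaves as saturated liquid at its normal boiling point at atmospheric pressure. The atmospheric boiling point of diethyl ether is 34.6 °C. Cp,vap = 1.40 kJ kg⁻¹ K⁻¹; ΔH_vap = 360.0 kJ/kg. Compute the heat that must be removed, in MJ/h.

Q_c = 43100 MJ/h

vapour 121→34.6 °C: -120.96 kJ/kg
condensation at 34.6 °C: -360 kJ/kg
Δh = -120.96 + -360 = -480.96 kJ/kg
Q = ṁ·Δh = 24.90 kg/s × -480.96 kJ/kg = -11976 kJ/s
|Q| = 11976 kW = 43113 MJ/h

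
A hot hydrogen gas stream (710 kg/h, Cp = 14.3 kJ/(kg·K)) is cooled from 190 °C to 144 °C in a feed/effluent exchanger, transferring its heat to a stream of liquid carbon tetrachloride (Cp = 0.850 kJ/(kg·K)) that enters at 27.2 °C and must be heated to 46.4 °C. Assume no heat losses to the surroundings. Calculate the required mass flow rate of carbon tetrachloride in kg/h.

ṁ_c = 28600 kg/h

Heat released by hot stream: Q = 710 × 14.3 × (190 − 144) = 467040 kJ/h
Energy balance on cold side (adiabatic exchanger): Q = ṁ_c·Cp_c·(T_c,out − T_c,in)
ṁ_c = 467040 / [0.850 × (46.4 − 27.2)] = 28618 kg/h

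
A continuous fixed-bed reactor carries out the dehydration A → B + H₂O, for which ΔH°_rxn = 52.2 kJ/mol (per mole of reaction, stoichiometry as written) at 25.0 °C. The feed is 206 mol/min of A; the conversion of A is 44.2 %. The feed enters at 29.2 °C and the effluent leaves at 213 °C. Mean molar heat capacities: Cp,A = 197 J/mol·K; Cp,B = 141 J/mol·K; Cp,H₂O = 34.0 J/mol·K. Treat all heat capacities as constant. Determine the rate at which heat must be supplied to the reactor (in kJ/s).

Q_in = 197 kJ/s

Extent of reaction ξ = 0.442 × 206 = 91.052 mol/min
Reaction term: ξ·ΔH°_rxn = 91.052 × 52.2 = 4752.9 kJ/min
Sensible, feed 29.2→25 °C: -170.44 kJ/min
Outlet flows (mol/min): A 114.95, B 91.052, H₂O 91.052
Sensible, products 25→213 °C: 7252.8 kJ/min
Q = ΔH = 11835 kJ/min = 197.25 kW
Heat supplied = 197.25 kJ/s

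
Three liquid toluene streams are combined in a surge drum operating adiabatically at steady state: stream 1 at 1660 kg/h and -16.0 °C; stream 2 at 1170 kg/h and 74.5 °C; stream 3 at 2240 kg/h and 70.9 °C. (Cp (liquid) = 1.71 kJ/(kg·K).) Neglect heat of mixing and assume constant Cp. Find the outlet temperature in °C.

Energy balance with Q = 0: Σ ṁᵢCp,ᵢ(T_out − Tᵢ) = 0
T_out = Σ ṁᵢCp,ᵢTᵢ / Σ ṁᵢCp,ᵢ
      = 375210 / 8669.7 = 43.278 °C

T_out = 43.3 °C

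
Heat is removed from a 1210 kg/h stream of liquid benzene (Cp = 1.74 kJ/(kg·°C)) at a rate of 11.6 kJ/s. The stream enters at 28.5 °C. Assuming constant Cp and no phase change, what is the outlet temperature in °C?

T_out = 8.67 °C

Q = 11.6 kJ/s = 41760 kJ/h
ΔT = Q/(ṁ·Cp) = 41760/(1210×1.74) = 19.835 K
T_out = 28.5 − 19.835 = 8.6653 °C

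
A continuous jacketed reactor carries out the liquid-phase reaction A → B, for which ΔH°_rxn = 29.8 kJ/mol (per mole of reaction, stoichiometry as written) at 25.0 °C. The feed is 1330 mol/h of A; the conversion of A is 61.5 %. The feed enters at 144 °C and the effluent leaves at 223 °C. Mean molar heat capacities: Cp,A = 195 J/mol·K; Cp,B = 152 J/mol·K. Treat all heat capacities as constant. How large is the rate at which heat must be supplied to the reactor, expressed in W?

Q_in = 10500 W

Extent of reaction ξ = 0.615 × 1330 = 817.95 mol/h
Reaction term: ξ·ΔH°_rxn = 817.95 × 29.8 = 24375 kJ/h
Sensible, feed 144→25 °C: -30863 kJ/h
Outlet flows (mol/h): A 512.05, B 817.95
Sensible, products 25→223 °C: 44387 kJ/h
Q = ΔH = 37900 kJ/h = 10.528 kW
Heat supplied = 10528 W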